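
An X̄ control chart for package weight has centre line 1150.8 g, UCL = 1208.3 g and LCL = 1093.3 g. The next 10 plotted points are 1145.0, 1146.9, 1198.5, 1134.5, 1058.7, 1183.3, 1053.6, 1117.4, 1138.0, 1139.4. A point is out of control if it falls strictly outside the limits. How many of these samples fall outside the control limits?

2

Compare each point to [1093.3, 1208.3]: sample 5 = 1058.7 < LCL; sample 7 = 1053.6 < LCL.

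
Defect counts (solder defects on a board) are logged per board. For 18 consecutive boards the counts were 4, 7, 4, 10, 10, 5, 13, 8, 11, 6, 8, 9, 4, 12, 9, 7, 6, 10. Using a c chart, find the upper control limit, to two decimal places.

16.40

c̄ = (4 + 7 + 4 + 10 + 10 + 5 + 13 + 8 + 11 + 6 + 8 + 9 + 4 + 12 + 9 + 7 + 6 + 10) / 18 = 143 / 18 = 7.9444
UCL = c̄ + 3√c̄ = 7.9444 + 3 × √7.9444 = 7.9444 + 3 × 2.8186 = 16.4002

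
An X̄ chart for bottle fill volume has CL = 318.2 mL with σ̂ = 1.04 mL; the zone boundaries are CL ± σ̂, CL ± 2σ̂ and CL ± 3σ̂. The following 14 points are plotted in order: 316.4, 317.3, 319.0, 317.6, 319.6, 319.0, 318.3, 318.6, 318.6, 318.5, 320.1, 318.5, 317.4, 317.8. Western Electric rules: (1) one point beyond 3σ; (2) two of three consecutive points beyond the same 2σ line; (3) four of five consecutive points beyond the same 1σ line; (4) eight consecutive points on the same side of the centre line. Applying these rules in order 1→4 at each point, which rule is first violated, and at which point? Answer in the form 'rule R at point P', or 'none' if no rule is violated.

Zone of each point (C = within 1σ̂, B = 1σ̂–2σ̂, A = 2σ̂–3σ̂, * = beyond 3σ̂; sign = side of CL): 1:-B, 2:-C, 3:+C, 4:-C, 5:+B, 6:+C, 7:+C, 8:+C, 9:+C, 10:+C, 11:+B, 12:+C, 13:-C, 14:-C
Rule 4 (eight consecutive points on the same side of the centre line) is satisfied at point 12.

rule 4 at point 12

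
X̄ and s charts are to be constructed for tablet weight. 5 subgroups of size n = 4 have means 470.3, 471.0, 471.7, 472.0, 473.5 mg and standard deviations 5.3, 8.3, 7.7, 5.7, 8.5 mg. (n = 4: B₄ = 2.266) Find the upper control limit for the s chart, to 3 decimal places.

s̄ = (5.3 + 8.3 + 7.7 + 5.7 + 8.5) / 5 = 7.1000
UCL_s = B₄·s̄ = 2.266 × 7.1000 = 16.0886

16.089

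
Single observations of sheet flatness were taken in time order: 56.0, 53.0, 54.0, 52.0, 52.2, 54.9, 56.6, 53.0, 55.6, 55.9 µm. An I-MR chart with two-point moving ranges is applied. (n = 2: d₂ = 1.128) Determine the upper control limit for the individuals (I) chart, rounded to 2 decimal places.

59.37

X̄ = (56.0 + 53.0 + 54.0 + 52.0 + 52.2 + 54.9 + 56.6 + 53.0 + 55.6 + 55.9) / 10 = 54.3200
Moving ranges: 3.0, 1.0, 2.0, 0.2, 2.7, 1.7, 3.6, 2.6, 0.3; M̄R̄ = 17.1000 / 9 = 1.9000
UCL = X̄ + 3·M̄R̄/d₂ = 54.3200 + 3 × 1.9000 / 1.128 = 59.3732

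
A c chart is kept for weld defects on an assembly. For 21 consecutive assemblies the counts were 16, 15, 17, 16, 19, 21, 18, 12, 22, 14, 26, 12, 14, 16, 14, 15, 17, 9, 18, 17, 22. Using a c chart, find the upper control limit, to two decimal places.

28.91

c̄ = (16 + 15 + 17 + 16 + 19 + 21 + 18 + 12 + 22 + 14 + 26 + 12 + 14 + 16 + 14 + 15 + 17 + 9 + 18 + 17 + 22) / 21 = 350 / 21 = 16.6667
UCL = c̄ + 3√c̄ = 16.6667 + 3 × √16.6667 = 16.6667 + 3 × 4.0825 = 28.9141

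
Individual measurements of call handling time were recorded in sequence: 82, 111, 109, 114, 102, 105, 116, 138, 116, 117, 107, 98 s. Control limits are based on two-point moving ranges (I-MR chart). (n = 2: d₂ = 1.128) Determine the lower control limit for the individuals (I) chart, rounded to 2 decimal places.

79.12

X̄ = (82 + 111 + 109 + 114 + 102 + 105 + 116 + 138 + 116 + 117 + 107 + 98) / 12 = 109.5833
Moving ranges: 29, 2, 5, 12, 3, 11, 22, 22, 1, 10, 9; M̄R̄ = 126.0000 / 11 = 11.4545
LCL = X̄ − 3·M̄R̄/d₂ = 109.5833 − 3 × 11.4545 / 1.128 = 79.1191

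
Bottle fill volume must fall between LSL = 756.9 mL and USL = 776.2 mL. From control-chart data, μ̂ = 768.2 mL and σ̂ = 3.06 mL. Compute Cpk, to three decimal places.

Cpu = (USL − μ̂) / (3σ̂) = (776.2 − 768.2) / (3 × 3.06) = 0.8715; Cpl = (μ̂ − LSL) / (3σ̂) = (768.2 − 756.9) / (3 × 3.06) = 1.2309; Cpk = min(Cpu, Cpl) = 0.8715

0.871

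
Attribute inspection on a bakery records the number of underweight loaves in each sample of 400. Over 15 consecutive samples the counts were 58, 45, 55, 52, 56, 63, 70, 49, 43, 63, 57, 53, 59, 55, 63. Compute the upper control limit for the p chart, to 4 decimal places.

0.1922

p̄ = Σdᵢ / (k·n) = 841 / (15 × 400) = 0.14017
UCL = p̄ + 3·√(p̄(1−p̄)/n) = 0.14017 + 3 × √(0.14017×0.85983/400) = 0.14017 + 3 × 0.01736 = 0.19224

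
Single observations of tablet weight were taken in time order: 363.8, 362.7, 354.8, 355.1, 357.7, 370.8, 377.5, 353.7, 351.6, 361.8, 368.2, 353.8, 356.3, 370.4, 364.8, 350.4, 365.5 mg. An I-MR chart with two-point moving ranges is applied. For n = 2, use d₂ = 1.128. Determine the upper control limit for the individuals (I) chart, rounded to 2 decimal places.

X̄ = (363.8 + 362.7 + 354.8 + 355.1 + 357.7 + 370.8 + 377.5 + 353.7 + 351.6 + 361.8 + 368.2 + 353.8 + 356.3 + 370.4 + 364.8 + 350.4 + 365.5) / 17 = 361.1118
Moving ranges: 1.1, 7.9, 0.3, 2.6, 13.1, 6.7, 23.8, 2.1, 10.2, 6.4, 14.4, 2.5, 14.1, 5.6, 14.4, 15.1; M̄R̄ = 140.3000 / 16 = 8.7688
UCL = X̄ + 3·M̄R̄/d₂ = 361.1118 + 3 × 8.7688 / 1.128 = 384.4329

384.43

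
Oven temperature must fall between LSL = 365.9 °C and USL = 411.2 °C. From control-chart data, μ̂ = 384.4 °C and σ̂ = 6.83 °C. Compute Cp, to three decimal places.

1.105

Cp = (USL − LSL) / (6σ̂) = (411.2 − 365.9) / (6 × 6.83) = 45.3000 / 40.9800 = 1.1054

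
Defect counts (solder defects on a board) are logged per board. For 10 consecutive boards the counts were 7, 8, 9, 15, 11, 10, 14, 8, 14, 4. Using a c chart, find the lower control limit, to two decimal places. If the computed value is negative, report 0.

0.51

c̄ = (7 + 8 + 9 + 15 + 11 + 10 + 14 + 8 + 14 + 4) / 10 = 100 / 10 = 10.0000
LCL = c̄ − 3√c̄ = 10.0000 − 3 × 3.1623 = 0.5132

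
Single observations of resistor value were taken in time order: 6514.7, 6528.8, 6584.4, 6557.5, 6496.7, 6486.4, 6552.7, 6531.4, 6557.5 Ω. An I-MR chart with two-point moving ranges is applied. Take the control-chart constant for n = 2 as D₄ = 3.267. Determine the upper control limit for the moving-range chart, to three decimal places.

Moving ranges: 14.1, 55.6, 26.9, 60.8, 10.3, 66.3, 21.3, 26.1; M̄R̄ = 281.4000 / 8 = 35.1750
UCL_MR = D₄·M̄R̄ = 3.267 × 35.1750 = 114.9167

114.917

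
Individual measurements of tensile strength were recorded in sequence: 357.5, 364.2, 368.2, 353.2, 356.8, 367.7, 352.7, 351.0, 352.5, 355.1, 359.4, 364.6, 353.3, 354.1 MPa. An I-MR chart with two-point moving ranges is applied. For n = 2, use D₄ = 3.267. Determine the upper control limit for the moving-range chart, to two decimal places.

20.76

Moving ranges: 6.7, 4.0, 15.0, 3.6, 10.9, 15.0, 1.7, 1.5, 2.6, 4.3, 5.2, 11.3, 0.8; M̄R̄ = 82.6000 / 13 = 6.3538
UCL_MR = D₄·M̄R̄ = 3.267 × 6.3538 = 20.7580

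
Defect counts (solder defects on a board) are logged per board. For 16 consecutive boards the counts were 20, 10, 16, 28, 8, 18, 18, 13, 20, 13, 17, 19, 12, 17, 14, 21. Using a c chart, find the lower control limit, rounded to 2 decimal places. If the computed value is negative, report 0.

4.31

c̄ = (20 + 10 + 16 + 28 + 8 + 18 + 18 + 13 + 20 + 13 + 17 + 19 + 12 + 17 + 14 + 21) / 16 = 264 / 16 = 16.5000
LCL = c̄ − 3√c̄ = 16.5000 − 3 × 4.0620 = 4.3139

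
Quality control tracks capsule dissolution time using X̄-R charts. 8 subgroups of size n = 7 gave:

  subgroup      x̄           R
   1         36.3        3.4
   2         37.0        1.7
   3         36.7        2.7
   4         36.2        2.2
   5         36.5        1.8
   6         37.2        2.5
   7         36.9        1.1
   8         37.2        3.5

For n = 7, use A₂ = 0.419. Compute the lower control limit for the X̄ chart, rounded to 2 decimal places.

35.76

X̄̄ = (36.3 + 37.0 + 36.7 + 36.2 + 36.5 + 37.2 + 36.9 + 37.2) / 8 = 294.0000 / 8 = 36.7500
R̄ = (3.4 + 1.7 + 2.7 + 2.2 + 1.8 + 2.5 + 1.1 + 3.5) / 8 = 18.9000 / 8 = 2.3625
LCL = X̄̄ − A₂·R̄ = 36.7500 − 0.419 × 2.3625 = 35.7601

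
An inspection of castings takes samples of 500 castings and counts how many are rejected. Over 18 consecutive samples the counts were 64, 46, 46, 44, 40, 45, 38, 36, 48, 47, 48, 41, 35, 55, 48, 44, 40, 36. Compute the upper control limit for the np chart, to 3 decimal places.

63.601

p̄ = Σdᵢ / (k·n) = 801 / (18 × 500) = 0.08900
UCL = np̄ + 3·√(np̄(1−p̄)) = 44.5000 + 3 × √(44.5000×0.91100) = 44.5000 + 3 × 6.3671 = 63.6012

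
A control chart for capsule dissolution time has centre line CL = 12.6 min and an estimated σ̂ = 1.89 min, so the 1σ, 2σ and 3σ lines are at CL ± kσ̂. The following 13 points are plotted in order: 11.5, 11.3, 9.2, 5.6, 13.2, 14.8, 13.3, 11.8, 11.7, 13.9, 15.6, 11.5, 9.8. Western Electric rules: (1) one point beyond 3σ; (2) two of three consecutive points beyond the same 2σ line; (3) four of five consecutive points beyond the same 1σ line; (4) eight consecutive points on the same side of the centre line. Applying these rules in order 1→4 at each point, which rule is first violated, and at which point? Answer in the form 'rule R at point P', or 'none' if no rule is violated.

Zone of each point (C = within 1σ̂, B = 1σ̂–2σ̂, A = 2σ̂–3σ̂, * = beyond 3σ̂; sign = side of CL): 1:-C, 2:-C, 3:-B, 4:-*, 5:+C, 6:+B, 7:+C, 8:-C, 9:-C, 10:+C, 11:+B, 12:-C, 13:-B
Rule 1 (one point beyond the 3σ limits) is satisfied at point 4.

rule 1 at point 4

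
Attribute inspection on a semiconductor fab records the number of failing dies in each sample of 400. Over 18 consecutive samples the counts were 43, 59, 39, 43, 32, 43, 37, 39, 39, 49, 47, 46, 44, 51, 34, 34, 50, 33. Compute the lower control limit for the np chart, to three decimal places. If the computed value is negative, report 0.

23.876

p̄ = Σdᵢ / (k·n) = 762 / (18 × 400) = 0.10583
LCL = np̄ − 3·√(np̄(1−p̄)) = 42.3333 − 3 × 6.1525 = 23.8759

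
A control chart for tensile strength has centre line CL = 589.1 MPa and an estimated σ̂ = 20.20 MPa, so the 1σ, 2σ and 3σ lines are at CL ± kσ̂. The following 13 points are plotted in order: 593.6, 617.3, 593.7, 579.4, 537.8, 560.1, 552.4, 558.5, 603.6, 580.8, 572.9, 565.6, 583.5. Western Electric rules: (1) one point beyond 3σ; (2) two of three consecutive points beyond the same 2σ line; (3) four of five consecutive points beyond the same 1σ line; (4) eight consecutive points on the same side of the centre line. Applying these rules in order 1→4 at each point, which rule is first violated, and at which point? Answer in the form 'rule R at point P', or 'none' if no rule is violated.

Zone of each point (C = within 1σ̂, B = 1σ̂–2σ̂, A = 2σ̂–3σ̂, * = beyond 3σ̂; sign = side of CL): 1:+C, 2:+B, 3:+C, 4:-C, 5:-A, 6:-B, 7:-B, 8:-B, 9:+C, 10:-C, 11:-C, 12:-B, 13:-C
Rule 3 (four of five consecutive points beyond the same 1σ limit) is satisfied at point 8.

rule 3 at point 8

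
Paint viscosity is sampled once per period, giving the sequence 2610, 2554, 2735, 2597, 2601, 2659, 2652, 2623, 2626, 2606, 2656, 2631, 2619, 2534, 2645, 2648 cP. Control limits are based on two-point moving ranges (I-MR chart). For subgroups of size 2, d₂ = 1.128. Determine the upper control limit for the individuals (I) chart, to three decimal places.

X̄ = (2610 + 2554 + 2735 + 2597 + 2601 + 2659 + 2652 + 2623 + 2626 + 2606 + 2656 + 2631 + 2619 + 2534 + 2645 + 2648) / 16 = 2624.7500
Moving ranges: 56, 181, 138, 4, 58, 7, 29, 3, 20, 50, 25, 12, 85, 111, 3; M̄R̄ = 782.0000 / 15 = 52.1333
UCL = X̄ + 3·M̄R̄/d₂ = 2624.7500 + 3 × 52.1333 / 1.128 = 2763.4025

2763.402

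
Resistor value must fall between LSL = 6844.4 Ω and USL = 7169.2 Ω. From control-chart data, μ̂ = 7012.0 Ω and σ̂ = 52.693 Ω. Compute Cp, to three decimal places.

Cp = (USL − LSL) / (6σ̂) = (7169.2 − 6844.4) / (6 × 52.693) = 324.8000 / 316.1580 = 1.0273

1.027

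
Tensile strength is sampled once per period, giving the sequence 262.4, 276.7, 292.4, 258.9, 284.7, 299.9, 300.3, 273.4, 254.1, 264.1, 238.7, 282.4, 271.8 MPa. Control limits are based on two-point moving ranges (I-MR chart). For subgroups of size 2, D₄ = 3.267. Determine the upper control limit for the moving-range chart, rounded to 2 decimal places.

65.56

Moving ranges: 14.3, 15.7, 33.5, 25.8, 15.2, 0.4, 26.9, 19.3, 10.0, 25.4, 43.7, 10.6; M̄R̄ = 240.8000 / 12 = 20.0667
UCL_MR = D₄·M̄R̄ = 3.267 × 20.0667 = 65.5578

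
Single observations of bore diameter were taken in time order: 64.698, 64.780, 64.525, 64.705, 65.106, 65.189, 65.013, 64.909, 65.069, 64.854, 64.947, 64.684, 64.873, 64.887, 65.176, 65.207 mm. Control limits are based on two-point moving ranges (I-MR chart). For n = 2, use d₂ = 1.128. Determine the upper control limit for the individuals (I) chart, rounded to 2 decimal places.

X̄ = (64.698 + 64.780 + 64.525 + 64.705 + 65.106 + 65.189 + 65.013 + 64.909 + 65.069 + 64.854 + 64.947 + 64.684 + 64.873 + 64.887 + 65.176 + 65.207) / 16 = 64.9139
Moving ranges: 0.082, 0.255, 0.180, 0.401, 0.083, 0.176, 0.104, 0.160, 0.215, 0.093, 0.263, 0.189, 0.014, 0.289, 0.031; M̄R̄ = 2.5350 / 15 = 0.1690
UCL = X̄ + 3·M̄R̄/d₂ = 64.9139 + 3 × 0.1690 / 1.128 = 65.3633

65.36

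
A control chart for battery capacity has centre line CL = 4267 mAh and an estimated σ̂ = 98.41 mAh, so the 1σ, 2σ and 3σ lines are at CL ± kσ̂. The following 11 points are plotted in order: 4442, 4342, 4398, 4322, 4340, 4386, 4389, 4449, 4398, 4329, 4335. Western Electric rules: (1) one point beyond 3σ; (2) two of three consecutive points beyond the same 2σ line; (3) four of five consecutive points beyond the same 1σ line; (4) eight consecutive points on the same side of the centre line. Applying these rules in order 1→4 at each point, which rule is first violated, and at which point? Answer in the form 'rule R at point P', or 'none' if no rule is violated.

rule 4 at point 8

Zone of each point (C = within 1σ̂, B = 1σ̂–2σ̂, A = 2σ̂–3σ̂, * = beyond 3σ̂; sign = side of CL): 1:+B, 2:+C, 3:+B, 4:+C, 5:+C, 6:+B, 7:+B, 8:+B, 9:+B, 10:+C, 11:+C
Rule 4 (eight consecutive points on the same side of the centre line) is satisfied at point 8.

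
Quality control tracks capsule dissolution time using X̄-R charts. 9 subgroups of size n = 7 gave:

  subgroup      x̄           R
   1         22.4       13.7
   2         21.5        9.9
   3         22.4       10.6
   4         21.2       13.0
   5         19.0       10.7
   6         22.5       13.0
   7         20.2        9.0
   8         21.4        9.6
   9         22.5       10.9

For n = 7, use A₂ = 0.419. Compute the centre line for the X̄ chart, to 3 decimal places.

X̄̄ = (22.4 + 21.5 + 22.4 + 21.2 + 19.0 + 22.5 + 20.2 + 21.4 + 22.5) / 9 = 193.1000 / 9 = 21.4556
CL = X̄̄ = 21.4556

21.456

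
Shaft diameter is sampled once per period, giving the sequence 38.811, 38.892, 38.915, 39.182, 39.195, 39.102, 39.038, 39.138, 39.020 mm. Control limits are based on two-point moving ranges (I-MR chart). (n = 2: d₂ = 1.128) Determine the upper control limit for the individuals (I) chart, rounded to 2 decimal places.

X̄ = (38.811 + 38.892 + 38.915 + 39.182 + 39.195 + 39.102 + 39.038 + 39.138 + 39.020) / 9 = 39.0326
Moving ranges: 0.081, 0.023, 0.267, 0.013, 0.093, 0.064, 0.100, 0.118; M̄R̄ = 0.7590 / 8 = 0.0949
UCL = X̄ + 3·M̄R̄/d₂ = 39.0326 + 3 × 0.0949 / 1.128 = 39.2849

39.28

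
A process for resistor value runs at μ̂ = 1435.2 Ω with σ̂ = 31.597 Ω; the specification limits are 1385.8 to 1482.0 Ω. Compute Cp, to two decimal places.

Cp = (USL − LSL) / (6σ̂) = (1482.0 − 1385.8) / (6 × 31.597) = 96.2000 / 189.5820 = 0.5074

0.51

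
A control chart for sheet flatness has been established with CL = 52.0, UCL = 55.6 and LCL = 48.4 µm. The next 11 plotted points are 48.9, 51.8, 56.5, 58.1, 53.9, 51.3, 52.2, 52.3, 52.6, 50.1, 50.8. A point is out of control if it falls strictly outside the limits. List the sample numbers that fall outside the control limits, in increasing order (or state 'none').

Compare each point to [48.4, 55.6]: sample 3 = 56.5 > UCL; sample 4 = 58.1 > UCL.

3, 4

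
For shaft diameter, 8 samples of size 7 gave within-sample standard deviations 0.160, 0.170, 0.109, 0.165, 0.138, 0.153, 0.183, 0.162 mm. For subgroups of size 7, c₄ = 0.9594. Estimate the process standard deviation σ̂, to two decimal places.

s̄ = (0.160 + 0.170 + 0.109 + 0.165 + 0.138 + 0.153 + 0.183 + 0.162) / 8 = 0.1550
σ̂ = s̄ / c₄ = 0.1550 / 0.9594 = 0.1616

0.16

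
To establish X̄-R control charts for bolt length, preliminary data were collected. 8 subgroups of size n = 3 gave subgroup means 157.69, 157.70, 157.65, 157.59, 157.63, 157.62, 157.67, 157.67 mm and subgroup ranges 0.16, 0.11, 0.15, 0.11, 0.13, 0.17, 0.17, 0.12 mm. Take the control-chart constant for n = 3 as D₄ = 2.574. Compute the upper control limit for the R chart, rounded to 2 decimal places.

R̄ = (0.16 + 0.11 + 0.15 + 0.11 + 0.13 + 0.17 + 0.17 + 0.12) / 8 = 1.1200 / 8 = 0.1400
UCL_R = D₄·R̄ = 2.574 × 0.1400 = 0.3604

0.36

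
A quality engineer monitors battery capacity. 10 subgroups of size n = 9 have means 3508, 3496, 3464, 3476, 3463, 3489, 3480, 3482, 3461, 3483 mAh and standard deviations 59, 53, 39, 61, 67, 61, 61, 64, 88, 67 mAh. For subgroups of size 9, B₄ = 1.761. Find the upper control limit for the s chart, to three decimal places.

109.182

s̄ = (59 + 53 + 39 + 61 + 67 + 61 + 61 + 64 + 88 + 67) / 10 = 62.0000
UCL_s = B₄·s̄ = 1.761 × 62.0000 = 109.1820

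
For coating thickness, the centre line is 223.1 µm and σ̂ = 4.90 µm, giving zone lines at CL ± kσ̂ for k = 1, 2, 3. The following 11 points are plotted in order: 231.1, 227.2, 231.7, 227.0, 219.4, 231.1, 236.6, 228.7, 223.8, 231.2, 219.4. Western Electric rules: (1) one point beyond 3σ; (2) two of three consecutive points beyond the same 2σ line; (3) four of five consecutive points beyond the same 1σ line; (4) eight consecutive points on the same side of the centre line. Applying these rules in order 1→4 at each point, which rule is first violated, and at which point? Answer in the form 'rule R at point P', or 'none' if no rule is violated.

Zone of each point (C = within 1σ̂, B = 1σ̂–2σ̂, A = 2σ̂–3σ̂, * = beyond 3σ̂; sign = side of CL): 1:+B, 2:+C, 3:+B, 4:+C, 5:-C, 6:+B, 7:+A, 8:+B, 9:+C, 10:+B, 11:-C
Rule 3 (four of five consecutive points beyond the same 1σ limit) is satisfied at point 10.

rule 3 at point 10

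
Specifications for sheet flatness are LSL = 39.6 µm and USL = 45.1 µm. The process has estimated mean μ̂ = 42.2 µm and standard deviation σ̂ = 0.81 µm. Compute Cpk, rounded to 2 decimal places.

1.07

Cpu = (USL − μ̂) / (3σ̂) = (45.1 − 42.2) / (3 × 0.81) = 1.1934; Cpl = (μ̂ − LSL) / (3σ̂) = (42.2 − 39.6) / (3 × 0.81) = 1.0700; Cpk = min(Cpu, Cpl) = 1.0700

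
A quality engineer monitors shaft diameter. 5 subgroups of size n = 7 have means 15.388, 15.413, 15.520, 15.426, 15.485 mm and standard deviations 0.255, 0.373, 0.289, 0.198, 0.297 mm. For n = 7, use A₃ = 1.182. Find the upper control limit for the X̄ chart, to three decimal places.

15.780

X̄̄ = (15.388 + 15.413 + 15.520 + 15.426 + 15.485) / 5 = 15.4464
s̄ = (0.255 + 0.373 + 0.289 + 0.198 + 0.297) / 5 = 0.2824
UCL = X̄̄ + A₃·s̄ = 15.4464 + 1.182 × 0.2824 = 15.7802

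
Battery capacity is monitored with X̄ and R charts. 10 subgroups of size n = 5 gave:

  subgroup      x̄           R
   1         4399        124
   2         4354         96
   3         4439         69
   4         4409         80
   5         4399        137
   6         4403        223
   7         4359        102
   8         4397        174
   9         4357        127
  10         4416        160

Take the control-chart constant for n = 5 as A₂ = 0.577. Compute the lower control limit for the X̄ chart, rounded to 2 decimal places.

4318.65

X̄̄ = (4399 + 4354 + 4439 + 4409 + 4399 + 4403 + 4359 + 4397 + 4357 + 4416) / 10 = 43932.0000 / 10 = 4393.2000
R̄ = (124 + 96 + 69 + 80 + 137 + 223 + 102 + 174 + 127 + 160) / 10 = 1292.0000 / 10 = 129.2000
LCL = X̄̄ − A₂·R̄ = 4393.2000 − 0.577 × 129.2000 = 4318.6516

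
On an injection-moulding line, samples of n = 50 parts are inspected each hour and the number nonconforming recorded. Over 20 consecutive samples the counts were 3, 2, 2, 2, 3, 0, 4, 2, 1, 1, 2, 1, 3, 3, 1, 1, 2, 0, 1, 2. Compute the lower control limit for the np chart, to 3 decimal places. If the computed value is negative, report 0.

0.000

p̄ = Σdᵢ / (k·n) = 36 / (20 × 50) = 0.03600
LCL = np̄ − 3·√(np̄(1−p̄)) = 1.8000 − 3 × 1.3173 = -2.1518 → 0 (negative, so LCL = 0)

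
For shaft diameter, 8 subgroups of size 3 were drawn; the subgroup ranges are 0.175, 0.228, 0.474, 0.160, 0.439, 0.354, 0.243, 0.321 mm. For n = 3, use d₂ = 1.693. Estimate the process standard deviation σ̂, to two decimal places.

R̄ = (0.175 + 0.228 + 0.474 + 0.160 + 0.439 + 0.354 + 0.243 + 0.321) / 8 = 0.2993
σ̂ = R̄ / d₂ = 0.2993 / 1.693 = 0.1768

0.18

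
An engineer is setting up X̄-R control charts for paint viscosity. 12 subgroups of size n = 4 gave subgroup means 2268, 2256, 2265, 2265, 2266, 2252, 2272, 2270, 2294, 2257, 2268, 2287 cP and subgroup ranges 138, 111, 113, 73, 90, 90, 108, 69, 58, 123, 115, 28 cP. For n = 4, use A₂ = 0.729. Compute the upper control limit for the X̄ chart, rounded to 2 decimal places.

X̄̄ = (2268 + 2256 + 2265 + 2265 + 2266 + 2252 + 2272 + 2270 + 2294 + 2257 + 2268 + 2287) / 12 = 27220.0000 / 12 = 2268.3333
R̄ = (138 + 111 + 113 + 73 + 90 + 90 + 108 + 69 + 58 + 123 + 115 + 28) / 12 = 1116.0000 / 12 = 93.0000
UCL = X̄̄ + A₂·R̄ = 2268.3333 + 0.729 × 93.0000 = 2336.1303

2336.13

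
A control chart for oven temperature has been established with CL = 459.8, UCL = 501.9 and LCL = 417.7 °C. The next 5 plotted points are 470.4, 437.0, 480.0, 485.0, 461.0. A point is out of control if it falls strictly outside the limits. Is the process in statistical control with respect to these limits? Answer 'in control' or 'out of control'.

in control

All 5 points lie within [417.7, 501.9].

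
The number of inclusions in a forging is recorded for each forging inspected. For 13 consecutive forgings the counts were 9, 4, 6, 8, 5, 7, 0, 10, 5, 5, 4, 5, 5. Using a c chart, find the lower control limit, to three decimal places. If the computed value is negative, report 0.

0.000

c̄ = (9 + 4 + 6 + 8 + 5 + 7 + 0 + 10 + 5 + 5 + 4 + 5 + 5) / 13 = 73 / 13 = 5.6154
LCL = c̄ − 3√c̄ = 5.6154 − 3 × 2.3697 = -1.4937 → 0 (cannot be negative)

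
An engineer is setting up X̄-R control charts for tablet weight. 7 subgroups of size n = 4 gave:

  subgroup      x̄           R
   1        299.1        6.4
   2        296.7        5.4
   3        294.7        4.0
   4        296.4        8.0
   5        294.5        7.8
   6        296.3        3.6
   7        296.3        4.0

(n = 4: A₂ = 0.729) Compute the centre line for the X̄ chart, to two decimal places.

X̄̄ = (299.1 + 296.7 + 294.7 + 296.4 + 294.5 + 296.3 + 296.3) / 7 = 2074.0000 / 7 = 296.2857
CL = X̄̄ = 296.2857

296.29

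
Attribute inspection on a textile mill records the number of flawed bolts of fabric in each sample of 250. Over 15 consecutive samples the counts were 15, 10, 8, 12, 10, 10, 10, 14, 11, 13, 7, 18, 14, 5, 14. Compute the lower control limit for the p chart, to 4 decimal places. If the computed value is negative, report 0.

p̄ = Σdᵢ / (k·n) = 171 / (15 × 250) = 0.04560
LCL = p̄ − 3·√(p̄(1−p̄)/n) = 0.04560 − 3 × 0.01319 = 0.00602

0.0060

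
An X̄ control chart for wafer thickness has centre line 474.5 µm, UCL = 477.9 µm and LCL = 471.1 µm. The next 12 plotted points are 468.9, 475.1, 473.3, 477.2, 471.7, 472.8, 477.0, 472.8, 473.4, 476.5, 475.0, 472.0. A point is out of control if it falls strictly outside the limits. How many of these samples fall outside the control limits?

1

Compare each point to [471.1, 477.9]: sample 1 = 468.9 < LCL.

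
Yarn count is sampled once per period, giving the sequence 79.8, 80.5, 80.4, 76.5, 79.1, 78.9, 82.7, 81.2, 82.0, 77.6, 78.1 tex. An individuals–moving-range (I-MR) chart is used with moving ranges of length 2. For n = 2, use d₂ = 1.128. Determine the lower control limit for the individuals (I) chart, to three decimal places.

X̄ = (79.8 + 80.5 + 80.4 + 76.5 + 79.1 + 78.9 + 82.7 + 81.2 + 82.0 + 77.6 + 78.1) / 11 = 79.7091
Moving ranges: 0.7, 0.1, 3.9, 2.6, 0.2, 3.8, 1.5, 0.8, 4.4, 0.5; M̄R̄ = 18.5000 / 10 = 1.8500
LCL = X̄ − 3·M̄R̄/d₂ = 79.7091 − 3 × 1.8500 / 1.128 = 74.7889

74.789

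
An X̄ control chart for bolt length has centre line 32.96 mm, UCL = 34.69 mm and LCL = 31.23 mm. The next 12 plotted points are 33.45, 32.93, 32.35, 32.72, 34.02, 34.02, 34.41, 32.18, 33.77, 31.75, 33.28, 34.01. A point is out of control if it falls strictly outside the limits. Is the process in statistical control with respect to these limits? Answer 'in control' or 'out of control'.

All 12 points lie within [31.23, 34.69].

in control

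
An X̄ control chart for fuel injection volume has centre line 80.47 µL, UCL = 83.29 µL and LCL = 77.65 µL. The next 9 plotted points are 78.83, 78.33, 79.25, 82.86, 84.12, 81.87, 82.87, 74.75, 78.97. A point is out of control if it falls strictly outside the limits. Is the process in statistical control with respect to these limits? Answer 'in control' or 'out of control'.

Compare each point to [77.65, 83.29]: sample 5 = 84.12 > UCL; sample 8 = 74.75 < LCL.

out of control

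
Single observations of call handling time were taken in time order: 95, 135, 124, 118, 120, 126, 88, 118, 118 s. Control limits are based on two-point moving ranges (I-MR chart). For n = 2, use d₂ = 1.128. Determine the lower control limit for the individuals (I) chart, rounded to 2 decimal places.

71.56

X̄ = (95 + 135 + 124 + 118 + 120 + 126 + 88 + 118 + 118) / 9 = 115.7778
Moving ranges: 40, 11, 6, 2, 6, 38, 30, 0; M̄R̄ = 133.0000 / 8 = 16.6250
LCL = X̄ − 3·M̄R̄/d₂ = 115.7778 − 3 × 16.6250 / 1.128 = 71.5624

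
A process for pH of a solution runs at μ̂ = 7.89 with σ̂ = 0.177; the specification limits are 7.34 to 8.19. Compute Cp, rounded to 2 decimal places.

0.80

Cp = (USL − LSL) / (6σ̂) = (8.19 − 7.34) / (6 × 0.177) = 0.8500 / 1.0620 = 0.8004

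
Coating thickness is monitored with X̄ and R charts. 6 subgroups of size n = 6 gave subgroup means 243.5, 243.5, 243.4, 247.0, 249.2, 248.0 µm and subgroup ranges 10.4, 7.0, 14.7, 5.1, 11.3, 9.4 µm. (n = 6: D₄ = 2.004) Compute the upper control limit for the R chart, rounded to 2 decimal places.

R̄ = (10.4 + 7.0 + 14.7 + 5.1 + 11.3 + 9.4) / 6 = 57.9000 / 6 = 9.6500
UCL_R = D₄·R̄ = 2.004 × 9.6500 = 19.3386

19.34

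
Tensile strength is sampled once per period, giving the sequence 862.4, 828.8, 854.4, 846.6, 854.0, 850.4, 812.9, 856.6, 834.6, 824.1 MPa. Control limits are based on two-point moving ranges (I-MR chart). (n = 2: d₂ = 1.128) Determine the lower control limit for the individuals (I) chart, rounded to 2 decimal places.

X̄ = (862.4 + 828.8 + 854.4 + 846.6 + 854.0 + 850.4 + 812.9 + 856.6 + 834.6 + 824.1) / 10 = 842.4800
Moving ranges: 33.6, 25.6, 7.8, 7.4, 3.6, 37.5, 43.7, 22.0, 10.5; M̄R̄ = 191.7000 / 9 = 21.3000
LCL = X̄ − 3·M̄R̄/d₂ = 842.4800 − 3 × 21.3000 / 1.128 = 785.8311

785.83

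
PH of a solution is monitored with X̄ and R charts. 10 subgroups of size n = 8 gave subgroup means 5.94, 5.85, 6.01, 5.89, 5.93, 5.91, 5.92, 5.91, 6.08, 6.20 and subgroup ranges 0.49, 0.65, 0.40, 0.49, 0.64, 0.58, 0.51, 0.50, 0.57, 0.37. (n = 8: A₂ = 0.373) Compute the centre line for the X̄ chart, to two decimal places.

5.96

X̄̄ = (5.94 + 5.85 + 6.01 + 5.89 + 5.93 + 5.91 + 5.92 + 5.91 + 6.08 + 6.20) / 10 = 59.6400 / 10 = 5.9640
CL = X̄̄ = 5.9640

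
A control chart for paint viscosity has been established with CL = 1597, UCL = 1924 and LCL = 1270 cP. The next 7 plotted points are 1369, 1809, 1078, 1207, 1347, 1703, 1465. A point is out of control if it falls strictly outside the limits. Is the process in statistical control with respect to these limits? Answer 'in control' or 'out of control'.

Compare each point to [1270, 1924]: sample 3 = 1078 < LCL; sample 4 = 1207 < LCL.

out of control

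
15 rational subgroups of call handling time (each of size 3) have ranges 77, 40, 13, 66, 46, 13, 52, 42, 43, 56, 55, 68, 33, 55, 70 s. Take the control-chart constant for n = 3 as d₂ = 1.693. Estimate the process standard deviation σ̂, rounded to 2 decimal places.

28.71

R̄ = (77 + 40 + 13 + 66 + 46 + 13 + 52 + 42 + 43 + 56 + 55 + 68 + 33 + 55 + 70) / 15 = 48.6000
σ̂ = R̄ / d₂ = 48.6000 / 1.693 = 28.7064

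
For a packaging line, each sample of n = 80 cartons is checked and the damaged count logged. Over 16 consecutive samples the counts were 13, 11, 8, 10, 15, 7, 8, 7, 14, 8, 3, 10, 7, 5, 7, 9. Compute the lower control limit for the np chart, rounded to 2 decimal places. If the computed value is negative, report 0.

p̄ = Σdᵢ / (k·n) = 142 / (16 × 80) = 0.11094
LCL = np̄ − 3·√(np̄(1−p̄)) = 8.8750 − 3 × 2.8090 = 0.4480

0.45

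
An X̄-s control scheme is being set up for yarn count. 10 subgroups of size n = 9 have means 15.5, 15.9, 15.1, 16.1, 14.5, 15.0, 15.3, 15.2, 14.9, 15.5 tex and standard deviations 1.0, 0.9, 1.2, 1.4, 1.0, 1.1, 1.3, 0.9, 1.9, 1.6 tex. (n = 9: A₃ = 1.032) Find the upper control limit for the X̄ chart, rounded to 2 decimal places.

X̄̄ = (15.5 + 15.9 + 15.1 + 16.1 + 14.5 + 15.0 + 15.3 + 15.2 + 14.9 + 15.5) / 10 = 15.3000
s̄ = (1.0 + 0.9 + 1.2 + 1.4 + 1.0 + 1.1 + 1.3 + 0.9 + 1.9 + 1.6) / 10 = 1.2300
UCL = X̄̄ + A₃·s̄ = 15.3000 + 1.032 × 1.2300 = 16.5694

16.57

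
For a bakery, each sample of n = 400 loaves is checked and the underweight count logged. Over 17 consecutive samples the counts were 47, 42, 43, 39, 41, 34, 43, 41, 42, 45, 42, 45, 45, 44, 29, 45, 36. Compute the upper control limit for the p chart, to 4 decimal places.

0.1491

p̄ = Σdᵢ / (k·n) = 703 / (17 × 400) = 0.10338
UCL = p̄ + 3·√(p̄(1−p̄)/n) = 0.10338 + 3 × √(0.10338×0.89662/400) = 0.10338 + 3 × 0.01522 = 0.14905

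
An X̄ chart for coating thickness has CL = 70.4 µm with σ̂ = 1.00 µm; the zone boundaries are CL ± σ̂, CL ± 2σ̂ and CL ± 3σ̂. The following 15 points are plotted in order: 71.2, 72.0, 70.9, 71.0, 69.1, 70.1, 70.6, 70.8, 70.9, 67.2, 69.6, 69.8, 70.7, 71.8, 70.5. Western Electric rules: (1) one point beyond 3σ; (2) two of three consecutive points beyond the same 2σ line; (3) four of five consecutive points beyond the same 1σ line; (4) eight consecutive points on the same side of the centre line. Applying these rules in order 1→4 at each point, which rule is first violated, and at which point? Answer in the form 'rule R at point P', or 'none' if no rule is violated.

rule 1 at point 10

Zone of each point (C = within 1σ̂, B = 1σ̂–2σ̂, A = 2σ̂–3σ̂, * = beyond 3σ̂; sign = side of CL): 1:+C, 2:+B, 3:+C, 4:+C, 5:-B, 6:-C, 7:+C, 8:+C, 9:+C, 10:-*, 11:-C, 12:-C, 13:+C, 14:+B, 15:+C
Rule 1 (one point beyond the 3σ limits) is satisfied at point 10.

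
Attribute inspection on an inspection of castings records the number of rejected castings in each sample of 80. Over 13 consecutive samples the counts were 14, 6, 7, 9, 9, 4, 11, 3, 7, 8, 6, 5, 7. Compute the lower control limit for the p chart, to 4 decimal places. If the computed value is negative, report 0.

p̄ = Σdᵢ / (k·n) = 96 / (13 × 80) = 0.09231
LCL = p̄ − 3·√(p̄(1−p̄)/n) = 0.09231 − 3 × 0.03236 = -0.00478 → 0 (negative, so LCL = 0)

0.0000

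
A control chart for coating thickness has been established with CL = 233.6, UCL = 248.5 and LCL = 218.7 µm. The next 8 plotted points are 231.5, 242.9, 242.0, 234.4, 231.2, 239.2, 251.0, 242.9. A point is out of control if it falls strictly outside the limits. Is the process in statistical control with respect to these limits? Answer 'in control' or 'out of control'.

out of control

Compare each point to [218.7, 248.5]: sample 7 = 251.0 > UCL.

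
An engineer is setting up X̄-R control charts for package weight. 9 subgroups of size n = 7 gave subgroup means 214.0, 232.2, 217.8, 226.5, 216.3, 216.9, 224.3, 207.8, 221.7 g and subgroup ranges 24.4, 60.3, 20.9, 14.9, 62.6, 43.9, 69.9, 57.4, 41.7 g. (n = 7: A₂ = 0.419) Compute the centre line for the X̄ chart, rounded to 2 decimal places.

X̄̄ = (214.0 + 232.2 + 217.8 + 226.5 + 216.3 + 216.9 + 224.3 + 207.8 + 221.7) / 9 = 1977.5000 / 9 = 219.7222
CL = X̄̄ = 219.7222

219.72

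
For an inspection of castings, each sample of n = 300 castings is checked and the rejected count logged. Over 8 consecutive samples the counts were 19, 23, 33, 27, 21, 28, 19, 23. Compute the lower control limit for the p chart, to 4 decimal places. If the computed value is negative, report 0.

p̄ = Σdᵢ / (k·n) = 193 / (8 × 300) = 0.08042
LCL = p̄ − 3·√(p̄(1−p̄)/n) = 0.08042 − 3 × 0.01570 = 0.03332

0.0333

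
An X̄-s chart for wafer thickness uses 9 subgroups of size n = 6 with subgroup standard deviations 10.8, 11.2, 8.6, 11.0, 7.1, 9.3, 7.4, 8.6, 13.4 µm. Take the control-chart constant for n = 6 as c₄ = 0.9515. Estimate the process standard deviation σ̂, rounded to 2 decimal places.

s̄ = (10.8 + 11.2 + 8.6 + 11.0 + 7.1 + 9.3 + 7.4 + 8.6 + 13.4) / 9 = 9.7111
σ̂ = s̄ / c₄ = 9.7111 / 0.9515 = 10.2061

10.21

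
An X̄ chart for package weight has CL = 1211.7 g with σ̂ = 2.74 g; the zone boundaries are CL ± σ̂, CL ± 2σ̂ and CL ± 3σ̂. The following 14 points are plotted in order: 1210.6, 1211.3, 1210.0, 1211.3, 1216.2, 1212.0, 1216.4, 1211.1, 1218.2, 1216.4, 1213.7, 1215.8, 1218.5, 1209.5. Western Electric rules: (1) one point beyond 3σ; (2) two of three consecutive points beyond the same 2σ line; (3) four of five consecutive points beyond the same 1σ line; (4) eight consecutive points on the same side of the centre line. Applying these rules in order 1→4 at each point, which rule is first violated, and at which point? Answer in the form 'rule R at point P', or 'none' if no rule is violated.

rule 3 at point 13

Zone of each point (C = within 1σ̂, B = 1σ̂–2σ̂, A = 2σ̂–3σ̂, * = beyond 3σ̂; sign = side of CL): 1:-C, 2:-C, 3:-C, 4:-C, 5:+B, 6:+C, 7:+B, 8:-C, 9:+A, 10:+B, 11:+C, 12:+B, 13:+A, 14:-C
Rule 3 (four of five consecutive points beyond the same 1σ limit) is satisfied at point 13.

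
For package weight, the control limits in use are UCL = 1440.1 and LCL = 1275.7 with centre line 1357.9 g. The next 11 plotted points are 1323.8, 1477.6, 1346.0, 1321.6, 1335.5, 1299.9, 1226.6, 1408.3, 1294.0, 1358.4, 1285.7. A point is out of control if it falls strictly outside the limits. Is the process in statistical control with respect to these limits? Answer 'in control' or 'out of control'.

Compare each point to [1275.7, 1440.1]: sample 2 = 1477.6 > UCL; sample 7 = 1226.6 < LCL.

out of control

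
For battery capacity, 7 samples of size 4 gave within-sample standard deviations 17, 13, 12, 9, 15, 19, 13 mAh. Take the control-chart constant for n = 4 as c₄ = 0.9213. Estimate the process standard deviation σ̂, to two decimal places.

15.20

s̄ = (17 + 13 + 12 + 9 + 15 + 19 + 13) / 7 = 14.0000
σ̂ = s̄ / c₄ = 14.0000 / 0.9213 = 15.1959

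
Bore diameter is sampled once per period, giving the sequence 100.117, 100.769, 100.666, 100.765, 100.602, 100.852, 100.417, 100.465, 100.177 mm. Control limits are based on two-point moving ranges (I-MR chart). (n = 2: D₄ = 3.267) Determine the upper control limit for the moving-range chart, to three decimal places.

Moving ranges: 0.652, 0.103, 0.099, 0.163, 0.250, 0.435, 0.048, 0.288; M̄R̄ = 2.0380 / 8 = 0.2547
UCL_MR = D₄·M̄R̄ = 3.267 × 0.2547 = 0.8323

0.832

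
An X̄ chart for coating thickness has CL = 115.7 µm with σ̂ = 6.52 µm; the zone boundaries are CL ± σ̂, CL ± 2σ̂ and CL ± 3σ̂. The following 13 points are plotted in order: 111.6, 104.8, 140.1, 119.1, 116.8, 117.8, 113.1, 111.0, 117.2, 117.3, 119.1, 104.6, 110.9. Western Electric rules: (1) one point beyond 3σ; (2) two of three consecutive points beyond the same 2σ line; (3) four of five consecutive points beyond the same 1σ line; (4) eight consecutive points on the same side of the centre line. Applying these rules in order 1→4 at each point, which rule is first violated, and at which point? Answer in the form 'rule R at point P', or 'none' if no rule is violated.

Zone of each point (C = within 1σ̂, B = 1σ̂–2σ̂, A = 2σ̂–3σ̂, * = beyond 3σ̂; sign = side of CL): 1:-C, 2:-B, 3:+*, 4:+C, 5:+C, 6:+C, 7:-C, 8:-C, 9:+C, 10:+C, 11:+C, 12:-B, 13:-C
Rule 1 (one point beyond the 3σ limits) is satisfied at point 3.

rule 1 at point 3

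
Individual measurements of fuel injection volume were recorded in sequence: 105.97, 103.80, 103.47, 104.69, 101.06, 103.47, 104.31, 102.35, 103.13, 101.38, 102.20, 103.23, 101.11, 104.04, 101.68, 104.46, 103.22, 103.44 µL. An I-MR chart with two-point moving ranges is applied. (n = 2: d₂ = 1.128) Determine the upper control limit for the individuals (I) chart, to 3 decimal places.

X̄ = (105.97 + 103.80 + 103.47 + 104.69 + 101.06 + 103.47 + 104.31 + 102.35 + 103.13 + 101.38 + 102.20 + 103.23 + 101.11 + 104.04 + 101.68 + 104.46 + 103.22 + 103.44) / 18 = 103.1672
Moving ranges: 2.17, 0.33, 1.22, 3.63, 2.41, 0.84, 1.96, 0.78, 1.75, 0.82, 1.03, 2.12, 2.93, 2.36, 2.78, 1.24, 0.22; M̄R̄ = 28.5900 / 17 = 1.6818
UCL = X̄ + 3·M̄R̄/d₂ = 103.1672 + 3 × 1.6818 / 1.128 = 107.6400

107.640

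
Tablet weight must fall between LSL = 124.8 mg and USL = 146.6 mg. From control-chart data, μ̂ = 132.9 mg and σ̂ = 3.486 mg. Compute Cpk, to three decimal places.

Cpu = (USL − μ̂) / (3σ̂) = (146.6 − 132.9) / (3 × 3.486) = 1.3100; Cpl = (μ̂ − LSL) / (3σ̂) = (132.9 − 124.8) / (3 × 3.486) = 0.7745; Cpk = min(Cpu, Cpl) = 0.7745

0.775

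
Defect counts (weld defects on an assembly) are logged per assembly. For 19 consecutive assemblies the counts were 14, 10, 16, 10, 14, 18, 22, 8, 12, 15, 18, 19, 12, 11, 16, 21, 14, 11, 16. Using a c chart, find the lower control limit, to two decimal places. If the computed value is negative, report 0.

3.12

c̄ = (14 + 10 + 16 + 10 + 14 + 18 + 22 + 8 + 12 + 15 + 18 + 19 + 12 + 11 + 16 + 21 + 14 + 11 + 16) / 19 = 277 / 19 = 14.5789
LCL = c̄ − 3√c̄ = 14.5789 − 3 × 3.8182 = 3.1242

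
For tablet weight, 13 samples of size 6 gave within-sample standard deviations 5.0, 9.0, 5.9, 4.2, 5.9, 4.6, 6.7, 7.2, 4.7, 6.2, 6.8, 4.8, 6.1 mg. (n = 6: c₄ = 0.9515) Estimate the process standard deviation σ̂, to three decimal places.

6.233

s̄ = (5.0 + 9.0 + 5.9 + 4.2 + 5.9 + 4.6 + 6.7 + 7.2 + 4.7 + 6.2 + 6.8 + 4.8 + 6.1) / 13 = 5.9308
σ̂ = s̄ / c₄ = 5.9308 / 0.9515 = 6.2331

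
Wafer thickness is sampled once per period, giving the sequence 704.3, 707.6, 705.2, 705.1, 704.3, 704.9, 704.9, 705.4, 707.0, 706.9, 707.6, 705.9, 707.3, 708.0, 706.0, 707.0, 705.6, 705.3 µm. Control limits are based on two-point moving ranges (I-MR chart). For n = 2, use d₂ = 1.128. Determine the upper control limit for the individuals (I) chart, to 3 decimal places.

708.927

X̄ = (704.3 + 707.6 + 705.2 + 705.1 + 704.3 + 704.9 + 704.9 + 705.4 + 707.0 + 706.9 + 707.6 + 705.9 + 707.3 + 708.0 + 706.0 + 707.0 + 705.6 + 705.3) / 18 = 706.0167
Moving ranges: 3.3, 2.4, 0.1, 0.8, 0.6, 0.0, 0.5, 1.6, 0.1, 0.7, 1.7, 1.4, 0.7, 2.0, 1.0, 1.4, 0.3; M̄R̄ = 18.6000 / 17 = 1.0941
UCL = X̄ + 3·M̄R̄/d₂ = 706.0167 + 3 × 1.0941 / 1.128 = 708.9266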